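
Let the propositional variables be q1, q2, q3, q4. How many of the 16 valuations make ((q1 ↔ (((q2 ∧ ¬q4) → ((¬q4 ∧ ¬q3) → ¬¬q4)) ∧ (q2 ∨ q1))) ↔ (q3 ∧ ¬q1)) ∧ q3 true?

2

Initial set: {(((q1 ↔ (((q2 ∧ ¬q4) → ((¬q4 ∧ ¬q3) → ¬¬q4)) ∧ (q2 ∨ q1))) ↔ (q3 ∧ ¬q1)) ∧ q3)}.
(((q1 ↔ (((q2 ∧ ¬q4) → ((¬q4 ∧ ¬q3) → ¬¬q4)) ∧ (q2 ∨ q1))) ↔ (q3 ∧ ¬q1)) ∧ q3): α-rule — add ((q1 ↔ (((q2 ∧ ¬q4) → ((¬q4 ∧ ¬q3) → ¬¬q4)) ∧ (q2 ∨ q1))) ↔ (q3 ∧ ¬q1)), q3.
((q1 ↔ (((q2 ∧ ¬q4) → ((¬q4 ∧ ¬q3) → ¬¬q4)) ∧ (q2 ∨ q1))) ↔ (q3 ∧ ¬q1)): β-rule — branch into (q1 ↔ (((q2 ∧ ¬q4) → ((¬q4 ∧ ¬q3) → ¬¬q4)) ∧ (q2 ∨ q1))), (q3 ∧ ¬q1)  //  ¬(q1 ↔ (((q2 ∧ ¬q4) → ((¬q4 ∧ ¬q3) → ¬¬q4)) ∧ (q2 ∨ q1))), ¬(q3 ∧ ¬q1).
  branch 1 (add (q1 ↔ (((q2 ∧ ¬q4) → ((¬q4 ∧ ¬q3) → ¬¬q4)) ∧ (q2 ∨ q1))), (q3 ∧ ¬q1)):
    (q3 ∧ ¬q1): α-rule — add q3, ¬q1.
    (q1 ↔ (((q2 ∧ ¬q4) → ((¬q4 ∧ ¬q3) → ¬¬q4)) ∧ (q2 ∨ q1))): β-rule — branch into q1, (((q2 ∧ ¬q4) → ((¬q4 ∧ ¬q3) → ¬¬q4)) ∧ (q2 ∨ q1))  //  ¬q1, ¬(((q2 ∧ ¬q4) → ((¬q4 ∧ ¬q3) → ¬¬q4)) ∧ (q2 ∨ q1)).
      branch 1.1 (add q1, (((q2 ∧ ¬q4) → ((¬q4 ∧ ¬q3) → ¬¬q4)) ∧ (q2 ∨ q1))):
        × closes — contains both q1 and ¬q1.
      branch 1.2 (add ¬q1, ¬(((q2 ∧ ¬q4) → ((¬q4 ∧ ¬q3) → ¬¬q4)) ∧ (q2 ∨ q1))):
        ¬(((q2 ∧ ¬q4) → ((¬q4 ∧ ¬q3) → ¬¬q4)) ∧ (q2 ∨ q1)): β-rule — branch into ¬((q2 ∧ ¬q4) → ((¬q4 ∧ ¬q3) → ¬¬q4))  //  ¬(q2 ∨ q1).
          branch 1.2.1 (add ¬((q2 ∧ ¬q4) → ((¬q4 ∧ ¬q3) → ¬¬q4))):
            ¬((q2 ∧ ¬q4) → ((¬q4 ∧ ¬q3) → ¬¬q4)): α-rule — add (q2 ∧ ¬q4), ¬((¬q4 ∧ ¬q3) → ¬¬q4).
            (q2 ∧ ¬q4): α-rule — add q2, ¬q4.
            ¬((¬q4 ∧ ¬q3) → ¬¬q4): α-rule — add (¬q4 ∧ ¬q3), ¬¬¬q4.
            (¬q4 ∧ ¬q3): α-rule — add ¬q4, ¬q3.
            × closes — contains both q3 and ¬q3.
          branch 1.2.2 (add ¬(q2 ∨ q1)):
            ¬(q2 ∨ q1): α-rule — add ¬q2, ¬q1.
            ○ open, literals {q1=false, q2=false, q3=true}.
  branch 2 (add ¬(q1 ↔ (((q2 ∧ ¬q4) → ((¬q4 ∧ ¬q3) → ¬¬q4)) ∧ (q2 ∨ q1))), ¬(q3 ∧ ¬q1)):
    ¬(q1 ↔ (((q2 ∧ ¬q4) → ((¬q4 ∧ ¬q3) → ¬¬q4)) ∧ (q2 ∨ q1))): β-rule — branch into q1, ¬(((q2 ∧ ¬q4) → ((¬q4 ∧ ¬q3) → ¬¬q4)) ∧ (q2 ∨ q1))  //  ¬q1, (((q2 ∧ ¬q4) → ((¬q4 ∧ ¬q3) → ¬¬q4)) ∧ (q2 ∨ q1)).
      branch 2.1 (add q1, ¬(((q2 ∧ ¬q4) → ((¬q4 ∧ ¬q3) → ¬¬q4)) ∧ (q2 ∨ q1))):
        ¬(q3 ∧ ¬q1): β-rule — branch into ¬q3  //  ¬¬q1.
          branch 2.1.1 (add ¬q3):
            × closes — contains both q3 and ¬q3.
          branch 2.1.2 (add ¬¬q1):
            ¬(((q2 ∧ ¬q4) → ((¬q4 ∧ ¬q3) → ¬¬q4)) ∧ (q2 ∨ q1)): β-rule — branch into ¬((q2 ∧ ¬q4) → ((¬q4 ∧ ¬q3) → ¬¬q4))  //  ¬(q2 ∨ q1).
              branch 2.1.2.1 (add ¬((q2 ∧ ¬q4) → ((¬q4 ∧ ¬q3) → ¬¬q4))):
                ¬((q2 ∧ ¬q4) → ((¬q4 ∧ ¬q3) → ¬¬q4)): α-rule — add (q2 ∧ ¬q4), ¬((¬q4 ∧ ¬q3) → ¬¬q4).
                (q2 ∧ ¬q4): α-rule — add q2, ¬q4.
                ¬((¬q4 ∧ ¬q3) → ¬¬q4): α-rule — add (¬q4 ∧ ¬q3), ¬¬¬q4.
                (¬q4 ∧ ¬q3): α-rule — add ¬q4, ¬q3.
                × closes — contains both q3 and ¬q3.
              branch 2.1.2.2 (add ¬(q2 ∨ q1)):
                ¬(q2 ∨ q1): α-rule — add ¬q2, ¬q1.
                × closes — contains both q1 and ¬q1.
      branch 2.2 (add ¬q1, (((q2 ∧ ¬q4) → ((¬q4 ∧ ¬q3) → ¬¬q4)) ∧ (q2 ∨ q1))):
        (((q2 ∧ ¬q4) → ((¬q4 ∧ ¬q3) → ¬¬q4)) ∧ (q2 ∨ q1)): α-rule — add ((q2 ∧ ¬q4) → ((¬q4 ∧ ¬q3) → ¬¬q4)), (q2 ∨ q1).
        ¬(q3 ∧ ¬q1): β-rule — branch into ¬q3  //  ¬¬q1.
          branch 2.2.1 (add ¬q3):
            × closes — contains both q3 and ¬q3.
          branch 2.2.2 (add ¬¬q1):
            × closes — contains both q1 and ¬q1.
7 branches closed, 1 open.
Each open branch fixes some atoms; the unmentioned ones are free. Counting distinct full assignments: branch {q1=false, q2=false, q3=true} (q4) contributes 2 new. Total: 2.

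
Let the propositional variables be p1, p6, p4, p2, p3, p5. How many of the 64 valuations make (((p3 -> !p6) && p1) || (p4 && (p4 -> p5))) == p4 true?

Initial set: {((((p3 -> !p6) && p1) || (p4 && (p4 -> p5))) == p4)}.
((((p3 -> !p6) && p1) || (p4 && (p4 -> p5))) == p4): β-rule — branch into (((p3 -> !p6) && p1) || (p4 && (p4 -> p5))), p4  //  !(((p3 -> !p6) && p1) || (p4 && (p4 -> p5))), !p4.
  branch 1 (add (((p3 -> !p6) && p1) || (p4 && (p4 -> p5))), p4):
    (((p3 -> !p6) && p1) || (p4 && (p4 -> p5))): β-rule — branch into ((p3 -> !p6) && p1)  //  (p4 && (p4 -> p5)).
      branch 1.1 (add ((p3 -> !p6) && p1)):
        ((p3 -> !p6) && p1): α-rule — add (p3 -> !p6), p1.
        (p3 -> !p6): β-rule — branch into !p3  //  !p6.
          branch 1.1.1 (add !p3):
            ○ open, literals {p1=1, p3=0, p4=1}.
          branch 1.1.2 (add !p6):
            ○ open, literals {p1=1, p4=1, p6=0}.
      branch 1.2 (add (p4 && (p4 -> p5))):
        (p4 && (p4 -> p5)): α-rule — add p4, (p4 -> p5).
        (p4 -> p5): β-rule — branch into !p4  //  p5.
          branch 1.2.1 (add !p4):
            × closes — contains both p4 and !p4.
          branch 1.2.2 (add p5):
            ○ open, literals {p4=1, p5=1}.
  branch 2 (add !(((p3 -> !p6) && p1) || (p4 && (p4 -> p5))), !p4):
    !(((p3 -> !p6) && p1) || (p4 && (p4 -> p5))): α-rule — add !((p3 -> !p6) && p1), !(p4 && (p4 -> p5)).
    !((p3 -> !p6) && p1): β-rule — branch into !(p3 -> !p6)  //  !p1.
      branch 2.1 (add !(p3 -> !p6)):
        !(p3 -> !p6): α-rule — add p3, !!p6.
        !(p4 && (p4 -> p5)): β-rule — branch into !p4  //  !(p4 -> p5).
          branch 2.1.1 (add !p4):
            ○ open, literals {p3=1, p4=0, p6=1}.
          branch 2.1.2 (add !(p4 -> p5)):
            !(p4 -> p5): α-rule — add p4, !p5.
            × closes — contains both p4 and !p4.
      branch 2.2 (add !p1):
        !(p4 && (p4 -> p5)): β-rule — branch into !p4  //  !(p4 -> p5).
          branch 2.2.1 (add !p4):
            ○ open, literals {p1=0, p4=0}.
          branch 2.2.2 (add !(p4 -> p5)):
            !(p4 -> p5): α-rule — add p4, !p5.
            × closes — contains both p4 and !p4.
3 branches closed, 5 open.
Each open branch fixes some atoms; the unmentioned ones are free. Counting distinct full assignments: branch {p1=1, p3=0, p4=1} (p6, p2, p5) contributes 8 new; branch {p1=1, p4=1, p6=0} (p2, p3, p5) contributes 4 new; branch {p4=1, p5=1} (p1, p6, p2, p3) contributes 10 new; branch {p3=1, p4=0, p6=1} (p1, p2, p5) contributes 8 new; branch {p1=0, p4=0} (p6, p2, p3, p5) contributes 12 new. Total: 42.

42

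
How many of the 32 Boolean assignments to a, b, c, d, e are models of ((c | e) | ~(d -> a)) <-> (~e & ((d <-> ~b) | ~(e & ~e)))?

Initial set: {(((c | e) | ~(d -> a)) <-> (~e & ((d <-> ~b) | ~(e & ~e))))}.
(((c | e) | ~(d -> a)) <-> (~e & ((d <-> ~b) | ~(e & ~e)))): β-rule — branch into ((c | e) | ~(d -> a)), (~e & ((d <-> ~b) | ~(e & ~e)))  //  ~((c | e) | ~(d -> a)), ~(~e & ((d <-> ~b) | ~(e & ~e))).
  branch 1 (add ((c | e) | ~(d -> a)), (~e & ((d <-> ~b) | ~(e & ~e)))):
    (~e & ((d <-> ~b) | ~(e & ~e))): α-rule — add ~e, ((d <-> ~b) | ~(e & ~e)).
    ((c | e) | ~(d -> a)): β-rule — branch into (c | e)  //  ~(d -> a).
      branch 1.1 (add (c | e)):
        ((d <-> ~b) | ~(e & ~e)): β-rule — branch into (d <-> ~b)  //  ~(e & ~e).
          branch 1.1.1 (add (d <-> ~b)):
            (c | e): β-rule — branch into c  //  e.
              branch 1.1.1.1 (add c):
                (d <-> ~b): β-rule — branch into d, ~b  //  ~d, ~~b.
                  branch 1.1.1.1.1 (add d, ~b):
                    ○ open, literals {b=0, c=1, d=1, e=0}.
                  branch 1.1.1.1.2 (add ~d, ~~b):
                    ○ open, literals {b=1, c=1, d=0, e=0}.
              branch 1.1.1.2 (add e):
                × closes — contains both e and ~e.
          branch 1.1.2 (add ~(e & ~e)):
            (c | e): β-rule — branch into c  //  e.
              branch 1.1.2.1 (add c):
                ~(e & ~e): β-rule — branch into ~e  //  ~~e.
                  branch 1.1.2.1.1 (add ~e):
                    ○ open, literals {c=1, e=0}.
                  branch 1.1.2.1.2 (add ~~e):
                    × closes — contains both e and ~e.
              branch 1.1.2.2 (add e):
                × closes — contains both e and ~e.
      branch 1.2 (add ~(d -> a)):
        ~(d -> a): α-rule — add d, ~a.
        ((d <-> ~b) | ~(e & ~e)): β-rule — branch into (d <-> ~b)  //  ~(e & ~e).
          branch 1.2.1 (add (d <-> ~b)):
            (d <-> ~b): β-rule — branch into d, ~b  //  ~d, ~~b.
              branch 1.2.1.1 (add d, ~b):
                ○ open, literals {a=0, b=0, d=1, e=0}.
              branch 1.2.1.2 (add ~d, ~~b):
                × closes — contains both d and ~d.
          branch 1.2.2 (add ~(e & ~e)):
            ~(e & ~e): β-rule — branch into ~e  //  ~~e.
              branch 1.2.2.1 (add ~e):
                ○ open, literals {a=0, d=1, e=0}.
              branch 1.2.2.2 (add ~~e):
                × closes — contains both e and ~e.
  branch 2 (add ~((c | e) | ~(d -> a)), ~(~e & ((d <-> ~b) | ~(e & ~e)))):
    ~((c | e) | ~(d -> a)): α-rule — add ~(c | e), ~~(d -> a).
    ~(c | e): α-rule — add ~c, ~e.
    ~(~e & ((d <-> ~b) | ~(e & ~e))): β-rule — branch into ~~e  //  ~((d <-> ~b) | ~(e & ~e)).
      branch 2.1 (add ~~e):
        × closes — contains both e and ~e.
      branch 2.2 (add ~((d <-> ~b) | ~(e & ~e))):
        ~((d <-> ~b) | ~(e & ~e)): α-rule — add ~(d <-> ~b), ~~(e & ~e).
        ~~(e & ~e): α-rule — add e, ~e.
        × closes — contains both e and ~e.
7 branches closed, 5 open.
Each open branch fixes some atoms; the unmentioned ones are free. Counting distinct full assignments: branch {b=0, c=1, d=1, e=0} (a) contributes 2 new; branch {b=1, c=1, d=0, e=0} (a) contributes 2 new; branch {c=1, e=0} (a, b, d) contributes 4 new; branch {a=0, b=0, d=1, e=0} (c) contributes 1 new; branch {a=0, d=1, e=0} (b, c) contributes 1 new. Total: 10.

10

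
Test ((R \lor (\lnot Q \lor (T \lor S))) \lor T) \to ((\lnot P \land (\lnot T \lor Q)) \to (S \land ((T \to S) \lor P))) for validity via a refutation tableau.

Not valid

Assume the negation and expand:
Initial set: {\lnot (((R \lor (\lnot Q \lor (T \lor S))) \lor T) \to ((\lnot P \land (\lnot T \lor Q)) \to (S \land ((T \to S) \lor P))))}.
\lnot (((R \lor (\lnot Q \lor (T \lor S))) \lor T) \to ((\lnot P \land (\lnot T \lor Q)) \to (S \land ((T \to S) \lor P)))): α-rule — add ((R \lor (\lnot Q \lor (T \lor S))) \lor T), \lnot ((\lnot P \land (\lnot T \lor Q)) \to (S \land ((T \to S) \lor P))).
\lnot ((\lnot P \land (\lnot T \lor Q)) \to (S \land ((T \to S) \lor P))): α-rule — add (\lnot P \land (\lnot T \lor Q)), \lnot (S \land ((T \to S) \lor P)).
(\lnot P \land (\lnot T \lor Q)): α-rule — add \lnot P, (\lnot T \lor Q).
((R \lor (\lnot Q \lor (T \lor S))) \lor T): β-rule — branch into (R \lor (\lnot Q \lor (T \lor S)))  //  T.
  branch 1 (add (R \lor (\lnot Q \lor (T \lor S)))):
    \lnot (S \land ((T \to S) \lor P)): β-rule — branch into \lnot S  //  \lnot ((T \to S) \lor P).
      branch 1.1 (add \lnot S):
        (\lnot T \lor Q): β-rule — branch into \lnot T  //  Q.
          branch 1.1.1 (add \lnot T):
            (R \lor (\lnot Q \lor (T \lor S))): β-rule — branch into R  //  (\lnot Q \lor (T \lor S)).
              branch 1.1.1.1 (add R):
                ○ open, literals {P=F, R=T, S=F, T=F}.
              branch 1.1.1.2 (add (\lnot Q \lor (T \lor S))):
                (\lnot Q \lor (T \lor S)): β-rule — branch into \lnot Q  //  (T \lor S).
                  branch 1.1.1.2.1 (add \lnot Q):
                    ○ open, literals {P=F, Q=F, S=F, T=F}.
                  branch 1.1.1.2.2 (add (T \lor S)):
                    (T \lor S): β-rule — branch into T  //  S.
                      branch 1.1.1.2.2.1 (add T):
                        × closes — contains both T and \lnot T.
                      branch 1.1.1.2.2.2 (add S):
                        × closes — contains both S and \lnot S.
          branch 1.1.2 (add Q):
            (R \lor (\lnot Q \lor (T \lor S))): β-rule — branch into R  //  (\lnot Q \lor (T \lor S)).
              branch 1.1.2.1 (add R):
                ○ open, literals {P=F, Q=T, R=T, S=F}.
              branch 1.1.2.2 (add (\lnot Q \lor (T \lor S))):
                (\lnot Q \lor (T \lor S)): β-rule — branch into \lnot Q  //  (T \lor S).
                  branch 1.1.2.2.1 (add \lnot Q):
                    × closes — contains both Q and \lnot Q.
                  branch 1.1.2.2.2 (add (T \lor S)):
                    (T \lor S): β-rule — branch into T  //  S.
                      branch 1.1.2.2.2.1 (add T):
                        ○ open, literals {P=F, Q=T, S=F, T=T}.
                      branch 1.1.2.2.2.2 (add S):
                        × closes — contains both S and \lnot S.
      branch 1.2 (add \lnot ((T \to S) \lor P)):
        \lnot ((T \to S) \lor P): α-rule — add \lnot (T \to S), \lnot P.
        \lnot (T \to S): α-rule — add T, \lnot S.
        (\lnot T \lor Q): β-rule — branch into \lnot T  //  Q.
          branch 1.2.1 (add \lnot T):
            × closes — contains both T and \lnot T.
          branch 1.2.2 (add Q):
            (R \lor (\lnot Q \lor (T \lor S))): β-rule — branch into R  //  (\lnot Q \lor (T \lor S)).
              branch 1.2.2.1 (add R):
                ○ open, literals {P=F, Q=T, R=T, S=F, T=T}.
              branch 1.2.2.2 (add (\lnot Q \lor (T \lor S))):
                (\lnot Q \lor (T \lor S)): β-rule — branch into \lnot Q  //  (T \lor S).
                  branch 1.2.2.2.1 (add \lnot Q):
                    × closes — contains both Q and \lnot Q.
                  branch 1.2.2.2.2 (add (T \lor S)):
                    (T \lor S): β-rule — branch into T  //  S.
                      branch 1.2.2.2.2.1 (add T):
                        ○ open, literals {P=F, Q=T, S=F, T=T}.
                      branch 1.2.2.2.2.2 (add S):
                        × closes — contains both S and \lnot S.
  branch 2 (add T):
    \lnot (S \land ((T \to S) \lor P)): β-rule — branch into \lnot S  //  \lnot ((T \to S) \lor P).
      branch 2.1 (add \lnot S):
        (\lnot T \lor Q): β-rule — branch into \lnot T  //  Q.
          branch 2.1.1 (add \lnot T):
            × closes — contains both T and \lnot T.
          branch 2.1.2 (add Q):
            ○ open, literals {P=F, Q=T, S=F, T=T}.
      branch 2.2 (add \lnot ((T \to S) \lor P)):
        \lnot ((T \to S) \lor P): α-rule — add \lnot (T \to S), \lnot P.
        \lnot (T \to S): α-rule — add T, \lnot S.
        (\lnot T \lor Q): β-rule — branch into \lnot T  //  Q.
          branch 2.2.1 (add \lnot T):
            × closes — contains both T and \lnot T.
          branch 2.2.2 (add Q):
            ○ open, literals {P=F, Q=T, S=F, T=T}.
9 branches closed, 8 open.
An open branch gives a countermodel: P=F, R=T, S=F, T=F (unmentioned atoms arbitrary); under it the original formula is false.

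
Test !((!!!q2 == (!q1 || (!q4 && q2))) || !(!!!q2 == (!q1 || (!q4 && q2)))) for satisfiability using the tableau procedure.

Initial set: {!((!!!q2 == (!q1 || (!q4 && q2))) || !(!!!q2 == (!q1 || (!q4 && q2))))}.
!((!!!q2 == (!q1 || (!q4 && q2))) || !(!!!q2 == (!q1 || (!q4 && q2)))): α-rule — add !(!!!q2 == (!q1 || (!q4 && q2))), !!(!!!q2 == (!q1 || (!q4 && q2))).
!(!!!q2 == (!q1 || (!q4 && q2))): β-rule — branch into !!!q2, !(!q1 || (!q4 && q2))  //  !!!!q2, (!q1 || (!q4 && q2)).
  branch 1 (add !!!q2, !(!q1 || (!q4 && q2))):
    !!!q2: drop double negation, giving !q2.
    !(!q1 || (!q4 && q2)): α-rule — add !!q1, !(!q4 && q2).
    !!(!!!q2 == (!q1 || (!q4 && q2))): β-rule — branch into !!!q2, (!q1 || (!q4 && q2))  //  !!!!q2, !(!q1 || (!q4 && q2)).
      branch 1.1 (add !!!q2, (!q1 || (!q4 && q2))):
        !!!q2: drop double negation, giving !q2.
        !(!q4 && q2): β-rule — branch into !!q4  //  !q2.
          branch 1.1.1 (add !!q4):
            (!q1 || (!q4 && q2)): β-rule — branch into !q1  //  (!q4 && q2).
              branch 1.1.1.1 (add !q1):
                × closes — contains both q1 and !q1.
              branch 1.1.1.2 (add (!q4 && q2)):
                (!q4 && q2): α-rule — add !q4, q2.
                × closes — contains both q4 and !q4.
          branch 1.1.2 (add !q2):
            (!q1 || (!q4 && q2)): β-rule — branch into !q1  //  (!q4 && q2).
              branch 1.1.2.1 (add !q1):
                × closes — contains both q1 and !q1.
              branch 1.1.2.2 (add (!q4 && q2)):
                (!q4 && q2): α-rule — add !q4, q2.
                × closes — contains both q2 and !q2.
      branch 1.2 (add !!!!q2, !(!q1 || (!q4 && q2))):
        !!!!q2: drop double negation, giving !!q2.
        × closes — contains both q2 and !q2.
  branch 2 (add !!!!q2, (!q1 || (!q4 && q2))):
    !!!!q2: drop double negation, giving !!q2.
    !!(!!!q2 == (!q1 || (!q4 && q2))): β-rule — branch into !!!q2, (!q1 || (!q4 && q2))  //  !!!!q2, !(!q1 || (!q4 && q2)).
      branch 2.1 (add !!!q2, (!q1 || (!q4 && q2))):
        !!!q2: drop double negation, giving !q2.
        × closes — contains both q2 and !q2.
      branch 2.2 (add !!!!q2, !(!q1 || (!q4 && q2))):
        !!!!q2: drop double negation, giving !!q2.
        !(!q1 || (!q4 && q2)): α-rule — add !!q1, !(!q4 && q2).
        (!q1 || (!q4 && q2)): β-rule — branch into !q1  //  (!q4 && q2).
          branch 2.2.1 (add !q1):
            × closes — contains both q1 and !q1.
          branch 2.2.2 (add (!q4 && q2)):
            (!q4 && q2): α-rule — add !q4, q2.
            !(!q4 && q2): β-rule — branch into !!q4  //  !q2.
              branch 2.2.2.1 (add !!q4):
                × closes — contains both q4 and !q4.
              branch 2.2.2.2 (add !q2):
                × closes — contains both q2 and !q2.
All 9 branches close.
Every branch closed; the formula is unsatisfiable.

Unsatisfiable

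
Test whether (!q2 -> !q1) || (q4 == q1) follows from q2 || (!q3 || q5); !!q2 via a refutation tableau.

Yes

Initial set: {(q2 || (!q3 || q5)); !!q2; !((!q2 -> !q1) || (q4 == q1))}.
!!q2: drop double negation, giving q2.
!((!q2 -> !q1) || (q4 == q1)): α-rule — add !(!q2 -> !q1), !(q4 == q1).
!(!q2 -> !q1): α-rule — add !q2, !!q1.
× closes — contains both q2 and !q2.
All 1 branch closes.
Every branch closed, so the premises entail the conclusion.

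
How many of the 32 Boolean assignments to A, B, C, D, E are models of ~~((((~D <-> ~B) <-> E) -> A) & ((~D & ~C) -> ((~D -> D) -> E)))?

24

Initial set: {T ~~((((~D <-> ~B) <-> E) -> A) & ((~D & ~C) -> ((~D -> D) -> E)))}.
T ~~((((~D <-> ~B) <-> E) -> A) & ((~D & ~C) -> ((~D -> D) -> E))): drop double negation, giving T ((((~D <-> ~B) <-> E) -> A) & ((~D & ~C) -> ((~D -> D) -> E))).
T ((((~D <-> ~B) <-> E) -> A) & ((~D & ~C) -> ((~D -> D) -> E))): α-rule — add T (((~D <-> ~B) <-> E) -> A), T ((~D & ~C) -> ((~D -> D) -> E)).
T (((~D <-> ~B) <-> E) -> A): β-rule — branch into F ((~D <-> ~B) <-> E)  //  T A.
  branch 1 (add F ((~D <-> ~B) <-> E)):
    T ((~D & ~C) -> ((~D -> D) -> E)): β-rule — branch into F (~D & ~C)  //  T ((~D -> D) -> E).
      branch 1.1 (add F (~D & ~C)):
        F ((~D <-> ~B) <-> E): β-rule — branch into T (~D <-> ~B), F E  //  F (~D <-> ~B), T E.
          branch 1.1.1 (add T (~D <-> ~B), F E):
            F (~D & ~C): β-rule — branch into F ~D  //  F ~C.
              branch 1.1.1.1 (add F ~D):
                T (~D <-> ~B): β-rule — branch into T ~D, T ~B  //  F ~D, F ~B.
                  branch 1.1.1.1.1 (add T ~D, T ~B):
                    × closes — contains both D and ~D.
                  branch 1.1.1.1.2 (add F ~D, F ~B):
                    ○ open, literals {B=true, D=true, E=false}.
              branch 1.1.1.2 (add F ~C):
                T (~D <-> ~B): β-rule — branch into T ~D, T ~B  //  F ~D, F ~B.
                  branch 1.1.1.2.1 (add T ~D, T ~B):
                    ○ open, literals {B=false, C=true, D=false, E=false}.
                  branch 1.1.1.2.2 (add F ~D, F ~B):
                    ○ open, literals {B=true, C=true, D=true, E=false}.
          branch 1.1.2 (add F (~D <-> ~B), T E):
            F (~D & ~C): β-rule — branch into F ~D  //  F ~C.
              branch 1.1.2.1 (add F ~D):
                F (~D <-> ~B): β-rule — branch into T ~D, F ~B  //  F ~D, T ~B.
                  branch 1.1.2.1.1 (add T ~D, F ~B):
                    × closes — contains both D and ~D.
                  branch 1.1.2.1.2 (add F ~D, T ~B):
                    ○ open, literals {B=false, D=true, E=true}.
              branch 1.1.2.2 (add F ~C):
                F (~D <-> ~B): β-rule — branch into T ~D, F ~B  //  F ~D, T ~B.
                  branch 1.1.2.2.1 (add T ~D, F ~B):
                    ○ open, literals {B=true, C=true, D=false, E=true}.
                  branch 1.1.2.2.2 (add F ~D, T ~B):
                    ○ open, literals {B=false, C=true, D=true, E=true}.
      branch 1.2 (add T ((~D -> D) -> E)):
        F ((~D <-> ~B) <-> E): β-rule — branch into T (~D <-> ~B), F E  //  F (~D <-> ~B), T E.
          branch 1.2.1 (add T (~D <-> ~B), F E):
            T ((~D -> D) -> E): β-rule — branch into F (~D -> D)  //  T E.
              branch 1.2.1.1 (add F (~D -> D)):
                F (~D -> D): α-rule — add T ~D, F D.
                T (~D <-> ~B): β-rule — branch into T ~D, T ~B  //  F ~D, F ~B.
                  branch 1.2.1.1.1 (add T ~D, T ~B):
                    ○ open, literals {B=false, D=false, E=false}.
                  branch 1.2.1.1.2 (add F ~D, F ~B):
                    × closes — contains both D and ~D.
              branch 1.2.1.2 (add T E):
                × closes — contains both E and ~E.
          branch 1.2.2 (add F (~D <-> ~B), T E):
            T ((~D -> D) -> E): β-rule — branch into F (~D -> D)  //  T E.
              branch 1.2.2.1 (add F (~D -> D)):
                F (~D -> D): α-rule — add T ~D, F D.
                F (~D <-> ~B): β-rule — branch into T ~D, F ~B  //  F ~D, T ~B.
                  branch 1.2.2.1.1 (add T ~D, F ~B):
                    ○ open, literals {B=true, D=false, E=true}.
                  branch 1.2.2.1.2 (add F ~D, T ~B):
                    × closes — contains both D and ~D.
              branch 1.2.2.2 (add T E):
                F (~D <-> ~B): β-rule — branch into T ~D, F ~B  //  F ~D, T ~B.
                  branch 1.2.2.2.1 (add T ~D, F ~B):
                    ○ open, literals {B=true, D=false, E=true}.
                  branch 1.2.2.2.2 (add F ~D, T ~B):
                    ○ open, literals {B=false, D=true, E=true}.
  branch 2 (add T A):
    T ((~D & ~C) -> ((~D -> D) -> E)): β-rule — branch into F (~D & ~C)  //  T ((~D -> D) -> E).
      branch 2.1 (add F (~D & ~C)):
        F (~D & ~C): β-rule — branch into F ~D  //  F ~C.
          branch 2.1.1 (add F ~D):
            ○ open, literals {A=true, D=true}.
          branch 2.1.2 (add F ~C):
            ○ open, literals {A=true, C=true}.
      branch 2.2 (add T ((~D -> D) -> E)):
        T ((~D -> D) -> E): β-rule — branch into F (~D -> D)  //  T E.
          branch 2.2.1 (add F (~D -> D)):
            F (~D -> D): α-rule — add T ~D, F D.
            ○ open, literals {A=true, D=false}.
          branch 2.2.2 (add T E):
            ○ open, literals {A=true, E=true}.
5 branches closed, 14 open.
Each open branch fixes some atoms; the unmentioned ones are free. Counting distinct full assignments: branch {B=true, D=true, E=false} (A, C) contributes 4 new; branch {B=false, C=true, D=false, E=false} (A) contributes 2 new; branch {B=true, C=true, D=true, E=false} (A) contributes 0 new; branch {B=false, D=true, E=true} (A, C) contributes 4 new; branch {B=true, C=true, D=false, E=true} (A) contributes 2 new; branch {B=false, C=true, D=true, E=true} (A) contributes 0 new; branch {B=false, D=false, E=false} (A, C) contributes 2 new; branch {B=true, D=false, E=true} (A, C) contributes 2 new; branch {B=true, D=false, E=true} (A, C) contributes 0 new; branch {B=false, D=true, E=true} (A, C) contributes 0 new; branch {A=true, D=true} (B, C, E) contributes 4 new; branch {A=true, C=true} (B, D, E) contributes 2 new; branch {A=true, D=false} (B, C, E) contributes 2 new; branch {A=true, E=true} (B, C, D) contributes 0 new. Total: 24.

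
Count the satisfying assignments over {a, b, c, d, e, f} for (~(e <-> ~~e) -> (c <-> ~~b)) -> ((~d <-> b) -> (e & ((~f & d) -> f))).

44

Initial set: {T ((~(e <-> ~~e) -> (c <-> ~~b)) -> ((~d <-> b) -> (e & ((~f & d) -> f))))}.
T ((~(e <-> ~~e) -> (c <-> ~~b)) -> ((~d <-> b) -> (e & ((~f & d) -> f)))): β-rule — branch into F (~(e <-> ~~e) -> (c <-> ~~b))  //  T ((~d <-> b) -> (e & ((~f & d) -> f))).
  branch 1 (add F (~(e <-> ~~e) -> (c <-> ~~b))):
    F (~(e <-> ~~e) -> (c <-> ~~b)): α-rule — add T ~(e <-> ~~e), F (c <-> ~~b).
    T ~(e <-> ~~e): β-rule — branch into T e, F ~~e  //  F e, T ~~e.
      branch 1.1 (add T e, F ~~e):
        F ~~e: drop double negation, giving F e.
        × closes — contains both e and ~e.
      branch 1.2 (add F e, T ~~e):
        T ~~e: drop double negation, giving T e.
        × closes — contains both e and ~e.
  branch 2 (add T ((~d <-> b) -> (e & ((~f & d) -> f)))):
    T ((~d <-> b) -> (e & ((~f & d) -> f))): β-rule — branch into F (~d <-> b)  //  T (e & ((~f & d) -> f)).
      branch 2.1 (add F (~d <-> b)):
        F (~d <-> b): β-rule — branch into T ~d, F b  //  F ~d, T b.
          branch 2.1.1 (add T ~d, F b):
            ○ open, literals {b=0, d=0}.
          branch 2.1.2 (add F ~d, T b):
            ○ open, literals {b=1, d=1}.
      branch 2.2 (add T (e & ((~f & d) -> f))):
        T (e & ((~f & d) -> f)): α-rule — add T e, T ((~f & d) -> f).
        T ((~f & d) -> f): β-rule — branch into F (~f & d)  //  T f.
          branch 2.2.1 (add F (~f & d)):
            F (~f & d): β-rule — branch into F ~f  //  F d.
              branch 2.2.1.1 (add F ~f):
                ○ open, literals {e=1, f=1}.
              branch 2.2.1.2 (add F d):
                ○ open, literals {d=0, e=1}.
          branch 2.2.2 (add T f):
            ○ open, literals {e=1, f=1}.
2 branches closed, 5 open.
Each open branch fixes some atoms; the unmentioned ones are free. Counting distinct full assignments: branch {b=0, d=0} (a, c, e, f) contributes 16 new; branch {b=1, d=1} (a, c, e, f) contributes 16 new; branch {e=1, f=1} (a, b, c, d) contributes 8 new; branch {d=0, e=1} (a, b, c, f) contributes 4 new; branch {e=1, f=1} (a, b, c, d) contributes 0 new. Total: 44.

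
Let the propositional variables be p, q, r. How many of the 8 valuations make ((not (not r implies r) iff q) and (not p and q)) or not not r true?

5

Initial set: {(((not (not r implies r) iff q) and (not p and q)) or not not r)}.
(((not (not r implies r) iff q) and (not p and q)) or not not r): β-rule — branch into ((not (not r implies r) iff q) and (not p and q))  //  not not r.
  branch 1 (add ((not (not r implies r) iff q) and (not p and q))):
    ((not (not r implies r) iff q) and (not p and q)): α-rule — add (not (not r implies r) iff q), (not p and q).
    (not p and q): α-rule — add not p, q.
    (not (not r implies r) iff q): β-rule — branch into not (not r implies r), q  //  not not (not r implies r), not q.
      branch 1.1 (add not (not r implies r), q):
        not (not r implies r): α-rule — add not r, not r.
        ○ open, literals {p=0, q=1, r=0}.
      branch 1.2 (add not not (not r implies r), not q):
        × closes — contains both q and not q.
  branch 2 (add not not r):
    not not r: drop double negation, giving r.
    ○ open, literals {r=1}.
1 branch closed, 2 open.
Each open branch fixes some atoms; the unmentioned ones are free. Counting distinct full assignments: branch {p=0, q=1, r=0} (none free) contributes 1 new; branch {r=1} (p, q) contributes 4 new. Total: 5.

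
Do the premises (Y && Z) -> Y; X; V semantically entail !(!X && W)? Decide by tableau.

Yes

Initial set: {T ((Y && Z) -> Y); T X; T V; F !(!X && W)}.
F !(!X && W): α-rule — add T !X, T W.
× closes — contains both X and !X.
All 1 branch closes.
Every branch closed, so the premises entail the conclusion.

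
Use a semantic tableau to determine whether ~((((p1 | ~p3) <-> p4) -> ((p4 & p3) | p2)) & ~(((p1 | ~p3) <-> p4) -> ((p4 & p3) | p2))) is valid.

Valid

Assume the negation and expand:
Initial set: {~~((((p1 | ~p3) <-> p4) -> ((p4 & p3) | p2)) & ~(((p1 | ~p3) <-> p4) -> ((p4 & p3) | p2)))}.
~~((((p1 | ~p3) <-> p4) -> ((p4 & p3) | p2)) & ~(((p1 | ~p3) <-> p4) -> ((p4 & p3) | p2))): α-rule — add (((p1 | ~p3) <-> p4) -> ((p4 & p3) | p2)), ~(((p1 | ~p3) <-> p4) -> ((p4 & p3) | p2)).
~(((p1 | ~p3) <-> p4) -> ((p4 & p3) | p2)): α-rule — add ((p1 | ~p3) <-> p4), ~((p4 & p3) | p2).
~((p4 & p3) | p2): α-rule — add ~(p4 & p3), ~p2.
(((p1 | ~p3) <-> p4) -> ((p4 & p3) | p2)): β-rule — branch into ~((p1 | ~p3) <-> p4)  //  ((p4 & p3) | p2).
  branch 1 (add ~((p1 | ~p3) <-> p4)):
    ((p1 | ~p3) <-> p4): β-rule — branch into (p1 | ~p3), p4  //  ~(p1 | ~p3), ~p4.
      branch 1.1 (add (p1 | ~p3), p4):
        ~(p4 & p3): β-rule — branch into ~p4  //  ~p3.
          branch 1.1.1 (add ~p4):
            × closes — contains both p4 and ~p4.
          branch 1.1.2 (add ~p3):
            ~((p1 | ~p3) <-> p4): β-rule — branch into (p1 | ~p3), ~p4  //  ~(p1 | ~p3), p4.
              branch 1.1.2.1 (add (p1 | ~p3), ~p4):
                × closes — contains both p4 and ~p4.
              branch 1.1.2.2 (add ~(p1 | ~p3), p4):
                ~(p1 | ~p3): α-rule — add ~p1, ~~p3.
                × closes — contains both p3 and ~p3.
      branch 1.2 (add ~(p1 | ~p3), ~p4):
        ~(p1 | ~p3): α-rule — add ~p1, ~~p3.
        ~(p4 & p3): β-rule — branch into ~p4  //  ~p3.
          branch 1.2.1 (add ~p4):
            ~((p1 | ~p3) <-> p4): β-rule — branch into (p1 | ~p3), ~p4  //  ~(p1 | ~p3), p4.
              branch 1.2.1.1 (add (p1 | ~p3), ~p4):
                (p1 | ~p3): β-rule — branch into p1  //  ~p3.
                  branch 1.2.1.1.1 (add p1):
                    × closes — contains both p1 and ~p1.
                  branch 1.2.1.1.2 (add ~p3):
                    × closes — contains both p3 and ~p3.
              branch 1.2.1.2 (add ~(p1 | ~p3), p4):
                × closes — contains both p4 and ~p4.
          branch 1.2.2 (add ~p3):
            × closes — contains both p3 and ~p3.
  branch 2 (add ((p4 & p3) | p2)):
    ((p1 | ~p3) <-> p4): β-rule — branch into (p1 | ~p3), p4  //  ~(p1 | ~p3), ~p4.
      branch 2.1 (add (p1 | ~p3), p4):
        ~(p4 & p3): β-rule — branch into ~p4  //  ~p3.
          branch 2.1.1 (add ~p4):
            × closes — contains both p4 and ~p4.
          branch 2.1.2 (add ~p3):
            ((p4 & p3) | p2): β-rule — branch into (p4 & p3)  //  p2.
              branch 2.1.2.1 (add (p4 & p3)):
                (p4 & p3): α-rule — add p4, p3.
                × closes — contains both p3 and ~p3.
              branch 2.1.2.2 (add p2):
                × closes — contains both p2 and ~p2.
      branch 2.2 (add ~(p1 | ~p3), ~p4):
        ~(p1 | ~p3): α-rule — add ~p1, ~~p3.
        ~(p4 & p3): β-rule — branch into ~p4  //  ~p3.
          branch 2.2.1 (add ~p4):
            ((p4 & p3) | p2): β-rule — branch into (p4 & p3)  //  p2.
              branch 2.2.1.1 (add (p4 & p3)):
                (p4 & p3): α-rule — add p4, p3.
                × closes — contains both p4 and ~p4.
              branch 2.2.1.2 (add p2):
                × closes — contains both p2 and ~p2.
          branch 2.2.2 (add ~p3):
            × closes — contains both p3 and ~p3.
All 13 branches close.
Every branch closed, so the negation is unsatisfiable and the formula is valid.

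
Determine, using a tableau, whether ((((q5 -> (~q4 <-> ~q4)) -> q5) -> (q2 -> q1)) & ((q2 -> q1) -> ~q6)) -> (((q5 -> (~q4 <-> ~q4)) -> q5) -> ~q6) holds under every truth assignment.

Assume the negation and expand:
Initial set: {F (((((q5 -> (~q4 <-> ~q4)) -> q5) -> (q2 -> q1)) & ((q2 -> q1) -> ~q6)) -> (((q5 -> (~q4 <-> ~q4)) -> q5) -> ~q6))}.
F (((((q5 -> (~q4 <-> ~q4)) -> q5) -> (q2 -> q1)) & ((q2 -> q1) -> ~q6)) -> (((q5 -> (~q4 <-> ~q4)) -> q5) -> ~q6)): α-rule — add T ((((q5 -> (~q4 <-> ~q4)) -> q5) -> (q2 -> q1)) & ((q2 -> q1) -> ~q6)), F (((q5 -> (~q4 <-> ~q4)) -> q5) -> ~q6).
T ((((q5 -> (~q4 <-> ~q4)) -> q5) -> (q2 -> q1)) & ((q2 -> q1) -> ~q6)): α-rule — add T (((q5 -> (~q4 <-> ~q4)) -> q5) -> (q2 -> q1)), T ((q2 -> q1) -> ~q6).
F (((q5 -> (~q4 <-> ~q4)) -> q5) -> ~q6): α-rule — add T ((q5 -> (~q4 <-> ~q4)) -> q5), F ~q6.
T (((q5 -> (~q4 <-> ~q4)) -> q5) -> (q2 -> q1)): β-rule — branch into F ((q5 -> (~q4 <-> ~q4)) -> q5)  //  T (q2 -> q1).
  branch 1 (add F ((q5 -> (~q4 <-> ~q4)) -> q5)):
    F ((q5 -> (~q4 <-> ~q4)) -> q5): α-rule — add T (q5 -> (~q4 <-> ~q4)), F q5.
    T ((q2 -> q1) -> ~q6): β-rule — branch into F (q2 -> q1)  //  T ~q6.
      branch 1.1 (add F (q2 -> q1)):
        F (q2 -> q1): α-rule — add T q2, F q1.
        T ((q5 -> (~q4 <-> ~q4)) -> q5): β-rule — branch into F (q5 -> (~q4 <-> ~q4))  //  T q5.
          branch 1.1.1 (add F (q5 -> (~q4 <-> ~q4))):
            F (q5 -> (~q4 <-> ~q4)): α-rule — add T q5, F (~q4 <-> ~q4).
            × closes — contains both q5 and ~q5.
          branch 1.1.2 (add T q5):
            × closes — contains both q5 and ~q5.
      branch 1.2 (add T ~q6):
        × closes — contains both q6 and ~q6.
  branch 2 (add T (q2 -> q1)):
    T ((q2 -> q1) -> ~q6): β-rule — branch into F (q2 -> q1)  //  T ~q6.
      branch 2.1 (add F (q2 -> q1)):
        F (q2 -> q1): α-rule — add T q2, F q1.
        T ((q5 -> (~q4 <-> ~q4)) -> q5): β-rule — branch into F (q5 -> (~q4 <-> ~q4))  //  T q5.
          branch 2.1.1 (add F (q5 -> (~q4 <-> ~q4))):
            F (q5 -> (~q4 <-> ~q4)): α-rule — add T q5, F (~q4 <-> ~q4).
            T (q2 -> q1): β-rule — branch into F q2  //  T q1.
              branch 2.1.1.1 (add F q2):
                × closes — contains both q2 and ~q2.
              branch 2.1.1.2 (add T q1):
                × closes — contains both q1 and ~q1.
          branch 2.1.2 (add T q5):
            T (q2 -> q1): β-rule — branch into F q2  //  T q1.
              branch 2.1.2.1 (add F q2):
                × closes — contains both q2 and ~q2.
              branch 2.1.2.2 (add T q1):
                × closes — contains both q1 and ~q1.
      branch 2.2 (add T ~q6):
        × closes — contains both q6 and ~q6.
All 8 branches close.
Every branch closed, so the negation is unsatisfiable and the formula is valid.

Valid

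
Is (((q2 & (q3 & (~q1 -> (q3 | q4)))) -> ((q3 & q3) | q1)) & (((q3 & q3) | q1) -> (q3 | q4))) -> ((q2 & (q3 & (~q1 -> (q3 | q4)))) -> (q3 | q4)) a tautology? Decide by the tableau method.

Valid

Assume the negation and expand:
Initial set: {~((((q2 & (q3 & (~q1 -> (q3 | q4)))) -> ((q3 & q3) | q1)) & (((q3 & q3) | q1) -> (q3 | q4))) -> ((q2 & (q3 & (~q1 -> (q3 | q4)))) -> (q3 | q4)))}.
~((((q2 & (q3 & (~q1 -> (q3 | q4)))) -> ((q3 & q3) | q1)) & (((q3 & q3) | q1) -> (q3 | q4))) -> ((q2 & (q3 & (~q1 -> (q3 | q4)))) -> (q3 | q4))): α-rule — add (((q2 & (q3 & (~q1 -> (q3 | q4)))) -> ((q3 & q3) | q1)) & (((q3 & q3) | q1) -> (q3 | q4))), ~((q2 & (q3 & (~q1 -> (q3 | q4)))) -> (q3 | q4)).
(((q2 & (q3 & (~q1 -> (q3 | q4)))) -> ((q3 & q3) | q1)) & (((q3 & q3) | q1) -> (q3 | q4))): α-rule — add ((q2 & (q3 & (~q1 -> (q3 | q4)))) -> ((q3 & q3) | q1)), (((q3 & q3) | q1) -> (q3 | q4)).
~((q2 & (q3 & (~q1 -> (q3 | q4)))) -> (q3 | q4)): α-rule — add (q2 & (q3 & (~q1 -> (q3 | q4)))), ~(q3 | q4).
(q2 & (q3 & (~q1 -> (q3 | q4)))): α-rule — add q2, (q3 & (~q1 -> (q3 | q4))).
~(q3 | q4): α-rule — add ~q3, ~q4.
(q3 & (~q1 -> (q3 | q4))): α-rule — add q3, (~q1 -> (q3 | q4)).
× closes — contains both q3 and ~q3.
All 1 branch closes.
Every branch closed, so the negation is unsatisfiable and the formula is valid.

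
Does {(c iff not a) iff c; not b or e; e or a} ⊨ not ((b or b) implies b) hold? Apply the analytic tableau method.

No

Initial set: {((c iff not a) iff c); (not b or e); (e or a); not not ((b or b) implies b)}.
((c iff not a) iff c): β-rule — branch into (c iff not a), c  //  not (c iff not a), not c.
  branch 1 (add (c iff not a), c):
    (not b or e): β-rule — branch into not b  //  e.
      branch 1.1 (add not b):
        (e or a): β-rule — branch into e  //  a.
          branch 1.1.1 (add e):
            not not ((b or b) implies b): β-rule — branch into not (b or b)  //  b.
              branch 1.1.1.1 (add not (b or b)):
                not (b or b): α-rule — add not b, not b.
                (c iff not a): β-rule — branch into c, not a  //  not c, not not a.
                  branch 1.1.1.1.1 (add c, not a):
                    ○ open, literals {a=F, b=F, c=T, e=T}.
                  branch 1.1.1.1.2 (add not c, not not a):
                    × closes — contains both c and not c.
              branch 1.1.1.2 (add b):
                × closes — contains both b and not b.
          branch 1.1.2 (add a):
            not not ((b or b) implies b): β-rule — branch into not (b or b)  //  b.
              branch 1.1.2.1 (add not (b or b)):
                not (b or b): α-rule — add not b, not b.
                (c iff not a): β-rule — branch into c, not a  //  not c, not not a.
                  branch 1.1.2.1.1 (add c, not a):
                    × closes — contains both a and not a.
                  branch 1.1.2.1.2 (add not c, not not a):
                    × closes — contains both c and not c.
              branch 1.1.2.2 (add b):
                × closes — contains both b and not b.
      branch 1.2 (add e):
        (e or a): β-rule — branch into e  //  a.
          branch 1.2.1 (add e):
            not not ((b or b) implies b): β-rule — branch into not (b or b)  //  b.
              branch 1.2.1.1 (add not (b or b)):
                not (b or b): α-rule — add not b, not b.
                (c iff not a): β-rule — branch into c, not a  //  not c, not not a.
                  branch 1.2.1.1.1 (add c, not a):
                    ○ open, literals {a=F, b=F, c=T, e=T}.
                  branch 1.2.1.1.2 (add not c, not not a):
                    × closes — contains both c and not c.
              branch 1.2.1.2 (add b):
                (c iff not a): β-rule — branch into c, not a  //  not c, not not a.
                  branch 1.2.1.2.1 (add c, not a):
                    ○ open, literals {a=F, b=T, c=T, e=T}.
                  branch 1.2.1.2.2 (add not c, not not a):
                    × closes — contains both c and not c.
          branch 1.2.2 (add a):
            not not ((b or b) implies b): β-rule — branch into not (b or b)  //  b.
              branch 1.2.2.1 (add not (b or b)):
                not (b or b): α-rule — add not b, not b.
                (c iff not a): β-rule — branch into c, not a  //  not c, not not a.
                  branch 1.2.2.1.1 (add c, not a):
                    × closes — contains both a and not a.
                  branch 1.2.2.1.2 (add not c, not not a):
                    × closes — contains both c and not c.
              branch 1.2.2.2 (add b):
                (c iff not a): β-rule — branch into c, not a  //  not c, not not a.
                  branch 1.2.2.2.1 (add c, not a):
                    × closes — contains both a and not a.
                  branch 1.2.2.2.2 (add not c, not not a):
                    × closes — contains both c and not c.
  branch 2 (add not (c iff not a), not c):
    (not b or e): β-rule — branch into not b  //  e.
      branch 2.1 (add not b):
        (e or a): β-rule — branch into e  //  a.
          branch 2.1.1 (add e):
            not not ((b or b) implies b): β-rule — branch into not (b or b)  //  b.
              branch 2.1.1.1 (add not (b or b)):
                not (b or b): α-rule — add not b, not b.
                not (c iff not a): β-rule — branch into c, not not a  //  not c, not a.
                  branch 2.1.1.1.1 (add c, not not a):
                    × closes — contains both c and not c.
                  branch 2.1.1.1.2 (add not c, not a):
                    ○ open, literals {a=F, b=F, c=F, e=T}.
              branch 2.1.1.2 (add b):
                × closes — contains both b and not b.
          branch 2.1.2 (add a):
            not not ((b or b) implies b): β-rule — branch into not (b or b)  //  b.
              branch 2.1.2.1 (add not (b or b)):
                not (b or b): α-rule — add not b, not b.
                not (c iff not a): β-rule — branch into c, not not a  //  not c, not a.
                  branch 2.1.2.1.1 (add c, not not a):
                    × closes — contains both c and not c.
                  branch 2.1.2.1.2 (add not c, not a):
                    × closes — contains both a and not a.
              branch 2.1.2.2 (add b):
                × closes — contains both b and not b.
      branch 2.2 (add e):
        (e or a): β-rule — branch into e  //  a.
          branch 2.2.1 (add e):
            not not ((b or b) implies b): β-rule — branch into not (b or b)  //  b.
              branch 2.2.1.1 (add not (b or b)):
                not (b or b): α-rule — add not b, not b.
                not (c iff not a): β-rule — branch into c, not not a  //  not c, not a.
                  branch 2.2.1.1.1 (add c, not not a):
                    × closes — contains both c and not c.
                  branch 2.2.1.1.2 (add not c, not a):
                    ○ open, literals {a=F, b=F, c=F, e=T}.
              branch 2.2.1.2 (add b):
                not (c iff not a): β-rule — branch into c, not not a  //  not c, not a.
                  branch 2.2.1.2.1 (add c, not not a):
                    × closes — contains both c and not c.
                  branch 2.2.1.2.2 (add not c, not a):
                    ○ open, literals {a=F, b=T, c=F, e=T}.
          branch 2.2.2 (add a):
            not not ((b or b) implies b): β-rule — branch into not (b or b)  //  b.
              branch 2.2.2.1 (add not (b or b)):
                not (b or b): α-rule — add not b, not b.
                not (c iff not a): β-rule — branch into c, not not a  //  not c, not a.
                  branch 2.2.2.1.1 (add c, not not a):
                    × closes — contains both c and not c.
                  branch 2.2.2.1.2 (add not c, not a):
                    × closes — contains both a and not a.
              branch 2.2.2.2 (add b):
                not (c iff not a): β-rule — branch into c, not not a  //  not c, not a.
                  branch 2.2.2.2.1 (add c, not not a):
                    × closes — contains both c and not c.
                  branch 2.2.2.2.2 (add not c, not a):
                    × closes — contains both a and not a.
22 branches closed, 6 open.
An open branch gives a countermodel: a=F, b=F, c=T, e=T (unmentioned atoms arbitrary); the premises hold there but the conclusion fails.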